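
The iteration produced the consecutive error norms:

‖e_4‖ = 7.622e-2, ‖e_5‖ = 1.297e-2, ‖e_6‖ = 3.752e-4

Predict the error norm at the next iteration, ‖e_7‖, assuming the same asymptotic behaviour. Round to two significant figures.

3.1e-7

First estimate the order: p ≈ ln(‖e_6‖/‖e_5‖) / ln(‖e_5‖/‖e_4‖) = ln(3.752e-4/1.297e-2)/ln(1.297e-2/7.622e-2) = ln(0.0289283)/ln(0.170165) ≈ 2.0005.
Then ‖e_7‖ ≈ ‖e_6‖·(‖e_6‖/‖e_5‖)^p = 3.752e-4·(0.0289283)^2.0005 = 3.752e-4·0.000835365 ≈ 3.134e-07.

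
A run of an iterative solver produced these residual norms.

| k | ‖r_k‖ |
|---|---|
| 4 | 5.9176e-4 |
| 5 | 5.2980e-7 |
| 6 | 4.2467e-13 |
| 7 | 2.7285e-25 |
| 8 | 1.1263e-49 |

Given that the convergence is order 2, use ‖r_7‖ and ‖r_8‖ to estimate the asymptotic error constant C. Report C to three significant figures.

1.51

C ≈ ‖r_8‖ / ‖r_7‖^2
  = 1.1263e-49 / (2.7285e-25)^2
  = 1.1263e-49 / 7.44471e-50 ≈ 1.5129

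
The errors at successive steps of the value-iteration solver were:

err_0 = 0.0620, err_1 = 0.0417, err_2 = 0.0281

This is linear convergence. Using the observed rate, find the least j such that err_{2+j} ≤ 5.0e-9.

40

Rate ρ ≈ err_2/err_1 = 0.0281/0.0417 = 0.6739.
After j more steps, err_{2+j} ≈ 0.0281·ρ^j; need ρ^j ≤ 5.0e-9/0.0281 = 1.77936e-07.
j ≥ ln(1.77936e-07)/ln(0.6739) = -15.5418/-0.39467 = 39.379.
So 40 more iterations are needed.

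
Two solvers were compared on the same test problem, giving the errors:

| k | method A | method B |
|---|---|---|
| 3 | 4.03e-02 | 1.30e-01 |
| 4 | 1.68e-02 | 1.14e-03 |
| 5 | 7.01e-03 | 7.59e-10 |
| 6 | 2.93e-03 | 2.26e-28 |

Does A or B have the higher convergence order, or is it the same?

Method A: p ≈ ln(2.93e-03/7.01e-03)/ln(7.01e-03/1.68e-02) ≈ 1.00.
Method B: p ≈ ln(2.26e-28/7.59e-10)/ln(7.59e-10/1.14e-03) ≈ 3.00.
Method B has the higher order (≈3.0 vs ≈1.0).

B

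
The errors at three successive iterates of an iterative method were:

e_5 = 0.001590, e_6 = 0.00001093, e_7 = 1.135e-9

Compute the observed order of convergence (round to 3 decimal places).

1.842

p ≈ ln(e_7/e_6) / ln(e_6/e_5)
  = ln(1.135e-9/0.00001093) / ln(0.00001093/0.001590)
  = ln(0.000103843) / ln(0.00687421)
  = -9.172630 / -4.979979 ≈ 1.841901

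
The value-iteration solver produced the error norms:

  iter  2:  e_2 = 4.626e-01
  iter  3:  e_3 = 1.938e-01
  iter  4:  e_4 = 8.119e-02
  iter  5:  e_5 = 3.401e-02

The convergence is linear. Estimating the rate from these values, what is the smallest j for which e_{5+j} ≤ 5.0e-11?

24

Rate ρ ≈ e_5/e_4 = 3.401e-02/8.119e-02 = 0.4189.
After j more steps, e_{5+j} ≈ 3.401e-02·ρ^j; need ρ^j ≤ 5.0e-11/3.401e-02 = 1.47016e-09.
j ≥ ln(1.47016e-09)/ln(0.4189) = -20.3379/-0.87012 = 23.374.
So 24 more iterations are needed.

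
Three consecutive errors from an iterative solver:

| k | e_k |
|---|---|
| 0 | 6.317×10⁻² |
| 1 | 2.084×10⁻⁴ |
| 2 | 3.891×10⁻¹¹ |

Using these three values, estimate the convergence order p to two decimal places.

2.71

p ≈ ln(e_2/e_1) / ln(e_1/e_0)
  = ln(3.891×10⁻¹¹/2.084×10⁻⁴) / ln(2.084×10⁻⁴/6.317×10⁻²)
  = ln(1.86708e-07) / ln(0.00329903)
  = -15.49372 / -5.71413 ≈ 2.71147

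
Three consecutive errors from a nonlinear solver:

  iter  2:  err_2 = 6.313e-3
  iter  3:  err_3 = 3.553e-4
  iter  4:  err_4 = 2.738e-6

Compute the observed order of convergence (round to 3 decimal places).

p ≈ ln(err_4/err_3) / ln(err_3/err_2)
  = ln(2.738e-6/3.553e-4) / ln(3.553e-4/6.313e-3)
  = ln(0.00770616) / ln(0.0562807)
  = -4.865735 / -2.877404 ≈ 1.691016

1.691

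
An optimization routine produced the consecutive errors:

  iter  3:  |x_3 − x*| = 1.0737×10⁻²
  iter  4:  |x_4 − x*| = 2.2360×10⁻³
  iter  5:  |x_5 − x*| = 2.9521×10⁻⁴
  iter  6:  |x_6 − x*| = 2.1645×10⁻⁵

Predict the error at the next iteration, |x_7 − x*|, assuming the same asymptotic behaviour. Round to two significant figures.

First estimate the order: p ≈ ln(|x_6 − x*|/|x_5 − x*|) / ln(|x_5 − x*|/|x_4 − x*|) = ln(2.1645×10⁻⁵/2.9521×10⁻⁴)/ln(2.9521×10⁻⁴/2.2360×10⁻³) = ln(0.0733207)/ln(0.132026) ≈ 1.2905.
Then |x_7 − x*| ≈ |x_6 − x*|·(|x_6 − x*|/|x_5 − x*|)^p = 2.1645×10⁻⁵·(0.0733207)^1.2905 = 2.1645×10⁻⁵·0.0343222 ≈ 7.429e-07.

7.4e-7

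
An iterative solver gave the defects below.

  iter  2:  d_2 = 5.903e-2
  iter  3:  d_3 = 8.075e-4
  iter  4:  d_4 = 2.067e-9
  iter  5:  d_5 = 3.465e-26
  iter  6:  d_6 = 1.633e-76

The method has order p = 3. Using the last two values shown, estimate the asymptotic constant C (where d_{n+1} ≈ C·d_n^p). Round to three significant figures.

3.93

C ≈ d_6 / d_5^3
  = 1.633e-76 / (3.465e-26)^3
  = 1.633e-76 / 4.16016e-77 ≈ 3.9253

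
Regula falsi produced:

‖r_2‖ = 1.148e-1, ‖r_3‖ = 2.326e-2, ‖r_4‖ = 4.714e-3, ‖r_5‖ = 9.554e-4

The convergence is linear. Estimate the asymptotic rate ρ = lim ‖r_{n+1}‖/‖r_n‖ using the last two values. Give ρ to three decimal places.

ρ ≈ ‖r_5‖/‖r_4‖ = 9.554e-4/4.714e-3 = 0.20267

0.203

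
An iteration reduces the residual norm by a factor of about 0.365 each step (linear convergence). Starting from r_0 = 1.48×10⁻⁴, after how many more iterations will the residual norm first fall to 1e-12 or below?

After k steps, r_k ≈ 1.48×10⁻⁴·0.365^k.
Need 0.365^k ≤ 1e-12/1.48×10⁻⁴ = 6.75676e-09.
k ≥ ln(6.75676e-09)/ln(0.365) = -18.8127/-1.00786 = 18.666.
Smallest integer k = 19.

19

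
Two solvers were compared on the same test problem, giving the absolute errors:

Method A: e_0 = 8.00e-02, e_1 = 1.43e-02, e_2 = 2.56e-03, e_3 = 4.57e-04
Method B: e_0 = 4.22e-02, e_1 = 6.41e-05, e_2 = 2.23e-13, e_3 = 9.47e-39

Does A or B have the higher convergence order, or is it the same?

Method A: p ≈ ln(4.57e-04/2.56e-03)/ln(2.56e-03/1.43e-02) ≈ 1.00.
Method B: p ≈ ln(9.47e-39/2.23e-13)/ln(2.23e-13/6.41e-05) ≈ 3.00.
Method B has the higher order (≈3.0 vs ≈1.0).

B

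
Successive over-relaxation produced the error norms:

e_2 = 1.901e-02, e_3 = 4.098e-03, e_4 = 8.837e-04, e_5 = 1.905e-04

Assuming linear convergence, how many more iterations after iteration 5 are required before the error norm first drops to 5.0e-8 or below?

Rate ρ ≈ e_5/e_4 = 1.905e-04/8.837e-04 = 0.2156.
After j more steps, e_{5+j} ≈ 1.905e-04·ρ^j; need ρ^j ≤ 5.0e-8/1.905e-04 = 0.000262467.
j ≥ ln(0.000262467)/ln(0.2156) = -8.2454/-1.53433 = 5.374.
So 6 more iterations are needed.

6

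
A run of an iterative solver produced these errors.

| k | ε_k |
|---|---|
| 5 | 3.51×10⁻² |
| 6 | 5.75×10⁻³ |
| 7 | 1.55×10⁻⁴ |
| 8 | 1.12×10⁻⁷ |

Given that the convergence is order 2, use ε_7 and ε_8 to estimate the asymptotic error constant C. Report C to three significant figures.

C ≈ ε_8 / ε_7^2
  = 1.12×10⁻⁷ / (1.55×10⁻⁴)^2
  = 1.12×10⁻⁷ / 2.4025e-08 ≈ 4.6618

4.66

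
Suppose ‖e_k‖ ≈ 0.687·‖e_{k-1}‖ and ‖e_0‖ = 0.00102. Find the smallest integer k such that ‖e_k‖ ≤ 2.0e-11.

48

After k steps, ‖e_k‖ ≈ 0.00102·0.687^k.
Need 0.687^k ≤ 2.0e-11/0.00102 = 1.96078e-08.
k ≥ ln(1.96078e-08)/ln(0.687) = -17.7473/-0.37542 = 47.273.
Smallest integer k = 48.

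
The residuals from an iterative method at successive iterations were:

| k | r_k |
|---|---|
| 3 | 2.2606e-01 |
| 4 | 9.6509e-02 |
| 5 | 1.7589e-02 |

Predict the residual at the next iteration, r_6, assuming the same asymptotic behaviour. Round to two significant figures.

First estimate the order: p ≈ ln(r_5/r_4) / ln(r_4/r_3) = ln(1.7589e-02/9.6509e-02)/ln(9.6509e-02/2.2606e-01) = ln(0.182252)/ln(0.426918) ≈ 2.0000.
Then r_6 ≈ r_5·(r_5/r_4)^p = 1.7589e-02·(0.182252)^2.0000 = 1.7589e-02·0.0332158 ≈ 0.0005842.

5.8e-4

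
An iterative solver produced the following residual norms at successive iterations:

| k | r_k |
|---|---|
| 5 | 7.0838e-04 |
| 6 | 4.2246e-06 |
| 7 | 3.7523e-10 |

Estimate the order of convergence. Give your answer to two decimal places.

1.82

p ≈ ln(r_7/r_6) / ln(r_6/r_5)
  = ln(3.7523e-10/4.2246e-06) / ln(4.2246e-06/7.0838e-04)
  = ln(8.88202e-05) / ln(0.00596375)
  = -9.32890 / -5.12206 ≈ 1.82132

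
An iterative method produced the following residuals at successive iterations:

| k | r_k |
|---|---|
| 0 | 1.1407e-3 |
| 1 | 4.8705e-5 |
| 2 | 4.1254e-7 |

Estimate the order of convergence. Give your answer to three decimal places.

1.513

p ≈ ln(r_2/r_1) / ln(r_1/r_0)
  = ln(4.1254e-7/4.8705e-5) / ln(4.8705e-5/1.1407e-3)
  = ln(0.00847018) / ln(0.0426975)
  = -4.771204 / -3.153615 ≈ 1.512932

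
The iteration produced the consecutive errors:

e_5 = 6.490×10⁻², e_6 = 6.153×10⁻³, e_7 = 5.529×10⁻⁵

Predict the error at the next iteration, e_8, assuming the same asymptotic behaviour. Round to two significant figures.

First estimate the order: p ≈ ln(e_7/e_6) / ln(e_6/e_5) = ln(5.529×10⁻⁵/6.153×10⁻³)/ln(6.153×10⁻³/6.490×10⁻²) = ln(0.00898586)/ln(0.0948074) ≈ 2.0001.
Then e_8 ≈ e_7·(e_7/e_6)^p = 5.529×10⁻⁵·(0.00898586)^2.0001 = 5.529×10⁻⁵·8.07076e-05 ≈ 4.462e-09.

4.5e-9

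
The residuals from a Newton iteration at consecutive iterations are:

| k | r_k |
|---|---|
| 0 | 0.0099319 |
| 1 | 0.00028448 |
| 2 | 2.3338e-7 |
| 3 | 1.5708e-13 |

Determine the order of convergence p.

Consecutive ratios: r_3/r_2 = 1.5708e-13/2.3338e-7 = 6.73065e-07, r_2/r_1 = 2.3338e-7/0.00028448 = 0.000820374.
p ≈ ln(6.73065e-07)/ln(0.000820374) = -14.2114/-7.1058 ≈ 2.00.
So the convergence is quadratic (order 2).

2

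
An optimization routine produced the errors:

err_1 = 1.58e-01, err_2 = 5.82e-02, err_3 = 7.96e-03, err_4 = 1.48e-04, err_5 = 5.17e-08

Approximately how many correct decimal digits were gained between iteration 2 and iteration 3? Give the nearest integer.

Digits gained ≈ log₁₀(err_2/err_3) = log₁₀(5.82e-02/7.96e-03) = log₁₀(7.31156) ≈ 0.864.

1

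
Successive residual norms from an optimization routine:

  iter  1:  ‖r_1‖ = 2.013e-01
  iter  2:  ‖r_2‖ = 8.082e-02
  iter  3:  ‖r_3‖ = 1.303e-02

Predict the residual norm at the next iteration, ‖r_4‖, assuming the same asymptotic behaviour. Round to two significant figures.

First estimate the order: p ≈ ln(‖r_3‖/‖r_2‖) / ln(‖r_2‖/‖r_1‖) = ln(1.303e-02/8.082e-02)/ln(8.082e-02/2.013e-01) = ln(0.161222)/ln(0.40149) ≈ 1.9998.
Then ‖r_4‖ ≈ ‖r_3‖·(‖r_3‖/‖r_2‖)^p = 1.303e-02·(0.161222)^1.9998 = 1.303e-02·0.026002 ≈ 0.0003388.

3.4e-4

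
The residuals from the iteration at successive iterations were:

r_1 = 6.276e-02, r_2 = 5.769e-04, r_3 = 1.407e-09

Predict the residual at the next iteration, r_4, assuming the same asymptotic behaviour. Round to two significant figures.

First estimate the order: p ≈ ln(r_3/r_2) / ln(r_2/r_1) = ln(1.407e-09/5.769e-04)/ln(5.769e-04/6.276e-02) = ln(2.4389e-06)/ln(0.00919216) ≈ 2.7560.
Then r_4 ≈ r_3·(r_3/r_2)^p = 1.407e-09·(2.4389e-06)^2.7560 = 1.407e-09·3.39709e-16 ≈ 4.78e-25.

4.8e-25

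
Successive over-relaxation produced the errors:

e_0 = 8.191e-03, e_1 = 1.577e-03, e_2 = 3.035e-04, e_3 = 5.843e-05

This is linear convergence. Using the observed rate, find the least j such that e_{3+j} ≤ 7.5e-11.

9

Rate ρ ≈ e_3/e_2 = 5.843e-05/3.035e-04 = 0.1925.
After j more steps, e_{3+j} ≈ 5.843e-05·ρ^j; need ρ^j ≤ 7.5e-11/5.843e-05 = 1.28359e-06.
j ≥ ln(1.28359e-06)/ln(0.1925) = -13.5658/-1.64766 = 8.233.
So 9 more iterations are needed.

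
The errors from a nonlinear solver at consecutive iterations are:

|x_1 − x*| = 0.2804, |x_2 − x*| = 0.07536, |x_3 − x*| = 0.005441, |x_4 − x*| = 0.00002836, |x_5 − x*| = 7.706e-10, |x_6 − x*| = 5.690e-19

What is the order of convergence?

Consecutive ratios: |x_6 − x*|/|x_5 − x*| = 5.690e-19/7.706e-10 = 7.38386e-10, |x_5 − x*|/|x_4 − x*| = 7.706e-10/0.00002836 = 2.71721e-05.
p ≈ ln(7.38386e-10)/ln(2.71721e-05) = -21.0266/-10.5133 ≈ 2.00.
So the convergence is quadratic (order 2).

2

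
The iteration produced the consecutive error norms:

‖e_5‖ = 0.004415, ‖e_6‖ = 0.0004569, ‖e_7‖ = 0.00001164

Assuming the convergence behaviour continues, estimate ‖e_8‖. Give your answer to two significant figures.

3.1e-8

First estimate the order: p ≈ ln(‖e_7‖/‖e_6‖) / ln(‖e_6‖/‖e_5‖) = ln(0.00001164/0.0004569)/ln(0.0004569/0.004415) = ln(0.025476)/ln(0.103488) ≈ 1.6180.
Then ‖e_8‖ ≈ ‖e_7‖·(‖e_7‖/‖e_6‖)^p = 0.00001164·(0.025476)^1.6180 = 0.00001164·0.00263706 ≈ 3.07e-08.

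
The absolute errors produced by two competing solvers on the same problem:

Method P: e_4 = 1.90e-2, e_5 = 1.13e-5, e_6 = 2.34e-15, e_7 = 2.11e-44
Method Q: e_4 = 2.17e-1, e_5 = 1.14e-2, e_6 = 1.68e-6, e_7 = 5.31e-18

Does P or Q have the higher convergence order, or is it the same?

same

Method P: p ≈ ln(2.11e-44/2.34e-15)/ln(2.34e-15/1.13e-5) ≈ 3.00.
Method Q: p ≈ ln(5.31e-18/1.68e-6)/ln(1.68e-6/1.14e-2) ≈ 3.00.
Both orders ≈ 3.0 — effectively the same.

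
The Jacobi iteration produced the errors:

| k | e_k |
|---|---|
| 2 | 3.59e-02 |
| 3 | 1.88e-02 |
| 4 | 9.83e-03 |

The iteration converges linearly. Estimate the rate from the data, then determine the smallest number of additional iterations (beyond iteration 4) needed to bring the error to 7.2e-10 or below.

26

Rate ρ ≈ e_4/e_3 = 9.83e-03/1.88e-02 = 0.5229.
After j more steps, e_{4+j} ≈ 9.83e-03·ρ^j; need ρ^j ≤ 7.2e-10/9.83e-03 = 7.32452e-08.
j ≥ ln(7.32452e-08)/ln(0.5229) = -16.4295/-0.64837 = 25.340.
So 26 more iterations are needed.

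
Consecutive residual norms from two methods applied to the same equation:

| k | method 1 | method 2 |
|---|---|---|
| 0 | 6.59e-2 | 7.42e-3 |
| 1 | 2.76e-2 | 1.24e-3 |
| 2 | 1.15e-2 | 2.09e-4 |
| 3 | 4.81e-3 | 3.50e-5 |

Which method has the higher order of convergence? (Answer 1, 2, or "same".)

Method 1: p ≈ ln(4.81e-3/1.15e-2)/ln(1.15e-2/2.76e-2) ≈ 1.00.
Method 2: p ≈ ln(3.50e-5/2.09e-4)/ln(2.09e-4/1.24e-3) ≈ 1.00.
Both orders ≈ 1.0 — effectively the same.

same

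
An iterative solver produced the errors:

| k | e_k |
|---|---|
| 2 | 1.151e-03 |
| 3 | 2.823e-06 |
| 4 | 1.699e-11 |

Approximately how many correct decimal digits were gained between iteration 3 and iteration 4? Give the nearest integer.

5

Digits gained ≈ log₁₀(e_3/e_4) = log₁₀(2.823e-06/1.699e-11) = log₁₀(166157) ≈ 5.221.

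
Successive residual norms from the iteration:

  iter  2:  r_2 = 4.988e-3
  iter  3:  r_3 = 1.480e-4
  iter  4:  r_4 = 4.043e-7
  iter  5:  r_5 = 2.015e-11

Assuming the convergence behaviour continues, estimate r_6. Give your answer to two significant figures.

First estimate the order: p ≈ ln(r_5/r_4) / ln(r_4/r_3) = ln(2.015e-11/4.043e-7)/ln(4.043e-7/1.480e-4) = ln(4.98392e-05)/ln(0.00273176) ≈ 1.6783.
Then r_6 ≈ r_5·(r_5/r_4)^p = 2.015e-11·(4.98392e-05)^1.6783 = 2.015e-11·6.01497e-08 ≈ 1.212e-18.

1.2e-18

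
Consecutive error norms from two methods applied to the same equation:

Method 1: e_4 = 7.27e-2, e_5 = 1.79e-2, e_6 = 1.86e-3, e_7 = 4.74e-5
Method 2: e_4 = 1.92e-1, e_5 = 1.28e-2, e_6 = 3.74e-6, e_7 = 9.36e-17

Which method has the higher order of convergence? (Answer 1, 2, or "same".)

Method 1: p ≈ ln(4.74e-5/1.86e-3)/ln(1.86e-3/1.79e-2) ≈ 1.62.
Method 2: p ≈ ln(9.36e-17/3.74e-6)/ln(3.74e-6/1.28e-2) ≈ 3.00.
Method 2 has the higher order (≈3.0 vs ≈1.6).

2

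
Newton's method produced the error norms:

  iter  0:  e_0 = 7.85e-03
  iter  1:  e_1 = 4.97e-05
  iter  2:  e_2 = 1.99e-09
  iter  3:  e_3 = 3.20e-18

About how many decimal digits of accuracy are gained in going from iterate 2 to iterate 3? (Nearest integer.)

Digits gained ≈ log₁₀(e_2/e_3) = log₁₀(1.99e-09/3.20e-18) = log₁₀(6.21875e+08) ≈ 8.794.

9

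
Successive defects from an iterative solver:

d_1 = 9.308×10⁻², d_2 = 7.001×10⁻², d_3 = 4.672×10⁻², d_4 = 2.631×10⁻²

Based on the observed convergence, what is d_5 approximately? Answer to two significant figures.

First estimate the order: p ≈ ln(d_4/d_3) / ln(d_3/d_2) = ln(2.631×10⁻²/4.672×10⁻²)/ln(4.672×10⁻²/7.001×10⁻²) = ln(0.563142)/ln(0.667333) ≈ 1.4197.
Then d_5 ≈ d_4·(d_4/d_3)^p = 2.631×10⁻²·(0.563142)^1.4197 = 2.631×10⁻²·0.44254 ≈ 0.01164.

1.2e-2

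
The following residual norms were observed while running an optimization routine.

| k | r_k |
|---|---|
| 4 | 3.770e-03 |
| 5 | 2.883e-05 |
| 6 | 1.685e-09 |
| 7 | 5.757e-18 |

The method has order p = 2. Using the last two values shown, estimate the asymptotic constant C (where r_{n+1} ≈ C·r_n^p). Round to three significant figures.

2.03

C ≈ r_7 / r_6^2
  = 5.757e-18 / (1.685e-09)^2
  = 5.757e-18 / 2.83923e-18 ≈ 2.0277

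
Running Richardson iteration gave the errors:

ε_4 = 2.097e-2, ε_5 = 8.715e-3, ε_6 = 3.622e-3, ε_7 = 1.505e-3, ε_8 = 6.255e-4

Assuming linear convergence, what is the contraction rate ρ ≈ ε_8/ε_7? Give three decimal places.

ρ ≈ ε_8/ε_7 = 6.255e-4/1.505e-3 = 0.41561

0.416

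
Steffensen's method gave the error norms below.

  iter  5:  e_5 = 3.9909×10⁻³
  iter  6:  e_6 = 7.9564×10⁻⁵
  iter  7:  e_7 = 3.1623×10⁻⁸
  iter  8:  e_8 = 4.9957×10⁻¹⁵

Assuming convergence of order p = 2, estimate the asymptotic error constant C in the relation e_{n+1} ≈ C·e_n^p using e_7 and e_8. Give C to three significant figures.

C ≈ e_8 / e_7^2
  = 4.9957×10⁻¹⁵ / (3.1623×10⁻⁸)^2
  = 4.9957×10⁻¹⁵ / 1.00001e-15 ≈ 4.9956

5.00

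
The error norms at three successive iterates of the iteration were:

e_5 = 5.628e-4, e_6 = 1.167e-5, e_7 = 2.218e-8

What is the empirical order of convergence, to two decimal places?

p ≈ ln(e_7/e_6) / ln(e_6/e_5)
  = ln(2.218e-8/1.167e-5) / ln(1.167e-5/5.628e-4)
  = ln(0.0019006) / ln(0.0207356)
  = -6.26559 / -3.87590 ≈ 1.61655

1.62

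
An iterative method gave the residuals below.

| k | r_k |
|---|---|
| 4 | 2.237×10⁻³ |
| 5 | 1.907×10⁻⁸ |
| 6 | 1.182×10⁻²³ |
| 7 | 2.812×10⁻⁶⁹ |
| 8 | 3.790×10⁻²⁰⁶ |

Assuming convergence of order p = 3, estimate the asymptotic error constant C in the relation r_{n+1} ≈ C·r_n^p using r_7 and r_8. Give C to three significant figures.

C ≈ r_8 / r_7^3
  = 3.790×10⁻²⁰⁶ / (2.812×10⁻⁶⁹)^3
  = 3.790×10⁻²⁰⁶ / 2.22355e-206 ≈ 1.7045

1.70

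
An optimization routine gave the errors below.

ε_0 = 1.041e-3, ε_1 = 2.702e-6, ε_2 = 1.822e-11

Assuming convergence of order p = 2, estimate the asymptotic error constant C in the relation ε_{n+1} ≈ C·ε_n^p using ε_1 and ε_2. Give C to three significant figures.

2.50

C ≈ ε_2 / ε_1^2
  = 1.822e-11 / (2.702e-6)^2
  = 1.822e-11 / 7.3008e-12 ≈ 2.4956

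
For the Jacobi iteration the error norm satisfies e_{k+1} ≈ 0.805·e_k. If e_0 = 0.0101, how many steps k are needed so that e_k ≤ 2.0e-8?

After k steps, e_k ≈ 0.0101·0.805^k.
Need 0.805^k ≤ 2.0e-8/0.0101 = 1.9802e-06.
k ≥ ln(1.9802e-06)/ln(0.805) = -13.1323/-0.21691 = 60.543.
Smallest integer k = 61.

61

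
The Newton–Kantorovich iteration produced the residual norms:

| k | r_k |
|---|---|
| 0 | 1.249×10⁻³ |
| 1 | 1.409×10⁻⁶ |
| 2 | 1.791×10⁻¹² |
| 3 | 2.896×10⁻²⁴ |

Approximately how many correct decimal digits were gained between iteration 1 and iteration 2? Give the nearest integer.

6

Digits gained ≈ log₁₀(r_1/r_2) = log₁₀(1.409×10⁻⁶/1.791×10⁻¹²) = log₁₀(786711) ≈ 5.896.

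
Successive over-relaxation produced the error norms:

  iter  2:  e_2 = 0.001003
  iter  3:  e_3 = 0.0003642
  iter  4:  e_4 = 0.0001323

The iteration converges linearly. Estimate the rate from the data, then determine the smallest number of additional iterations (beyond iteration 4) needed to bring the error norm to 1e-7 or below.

Rate ρ ≈ e_4/e_3 = 0.0001323/0.0003642 = 0.3633.
After j more steps, e_{4+j} ≈ 0.0001323·ρ^j; need ρ^j ≤ 1e-7/0.0001323 = 0.000755858.
j ≥ ln(0.000755858)/ln(0.3633) = -7.1877/-1.01253 = 7.099.
So 8 more iterations are needed.

8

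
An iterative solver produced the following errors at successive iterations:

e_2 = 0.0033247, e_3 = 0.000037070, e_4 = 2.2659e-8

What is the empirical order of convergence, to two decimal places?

1.65

p ≈ ln(e_4/e_3) / ln(e_3/e_2)
  = ln(2.2659e-8/0.000037070) / ln(0.000037070/0.0033247)
  = ln(0.000611249) / ln(0.0111499)
  = -7.40001 / -4.49632 ≈ 1.64579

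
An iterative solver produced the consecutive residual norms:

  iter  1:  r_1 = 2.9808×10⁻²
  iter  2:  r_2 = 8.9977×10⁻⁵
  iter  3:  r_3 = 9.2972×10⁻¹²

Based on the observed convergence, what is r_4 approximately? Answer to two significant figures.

First estimate the order: p ≈ ln(r_3/r_2) / ln(r_2/r_1) = ln(9.2972×10⁻¹²/8.9977×10⁻⁵)/ln(8.9977×10⁻⁵/2.9808×10⁻²) = ln(1.03329e-07)/ln(0.00301855) ≈ 2.7719.
Then r_4 ≈ r_3·(r_3/r_2)^p = 9.2972×10⁻¹²·(1.03329e-07)^2.7719 = 9.2972×10⁻¹²·4.32636e-20 ≈ 4.022e-31.

4.0e-31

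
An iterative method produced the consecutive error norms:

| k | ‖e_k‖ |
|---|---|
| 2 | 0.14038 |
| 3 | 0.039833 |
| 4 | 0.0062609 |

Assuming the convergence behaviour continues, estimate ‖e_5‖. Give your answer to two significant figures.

First estimate the order: p ≈ ln(‖e_4‖/‖e_3‖) / ln(‖e_3‖/‖e_2‖) = ln(0.0062609/0.039833)/ln(0.039833/0.14038) = ln(0.157179)/ln(0.283751) ≈ 1.4689.
Then ‖e_5‖ ≈ ‖e_4‖·(‖e_4‖/‖e_3‖)^p = 0.0062609·(0.157179)^1.4689 = 0.0062609·0.0660061 ≈ 0.0004133.

4.1e-4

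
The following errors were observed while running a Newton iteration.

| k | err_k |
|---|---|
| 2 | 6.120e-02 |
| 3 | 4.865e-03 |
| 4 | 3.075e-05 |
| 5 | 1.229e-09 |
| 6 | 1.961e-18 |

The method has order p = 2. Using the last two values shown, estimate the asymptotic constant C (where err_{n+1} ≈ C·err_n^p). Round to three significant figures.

1.30

C ≈ err_6 / err_5^2
  = 1.961e-18 / (1.229e-09)^2
  = 1.961e-18 / 1.51044e-18 ≈ 1.2983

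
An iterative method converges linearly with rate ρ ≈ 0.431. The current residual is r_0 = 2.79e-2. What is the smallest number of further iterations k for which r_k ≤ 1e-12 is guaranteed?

After k steps, r_k ≈ 2.79e-2·0.431^k.
Need 0.431^k ≤ 1e-12/2.79e-2 = 3.58423e-11.
k ≥ ln(3.58423e-11)/ln(0.431) = -24.0519/-0.84165 = 28.577.
Smallest integer k = 29.

29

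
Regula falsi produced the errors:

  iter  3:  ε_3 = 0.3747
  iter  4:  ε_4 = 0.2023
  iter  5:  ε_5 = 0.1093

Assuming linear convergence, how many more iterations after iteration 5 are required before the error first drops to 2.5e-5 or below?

14

Rate ρ ≈ ε_5/ε_4 = 0.1093/0.2023 = 0.5403.
After j more steps, ε_{5+j} ≈ 0.1093·ρ^j; need ρ^j ≤ 2.5e-5/0.1093 = 0.000228728.
j ≥ ln(0.000228728)/ln(0.5403) = -8.3830/-0.61563 = 13.617.
So 14 more iterations are needed.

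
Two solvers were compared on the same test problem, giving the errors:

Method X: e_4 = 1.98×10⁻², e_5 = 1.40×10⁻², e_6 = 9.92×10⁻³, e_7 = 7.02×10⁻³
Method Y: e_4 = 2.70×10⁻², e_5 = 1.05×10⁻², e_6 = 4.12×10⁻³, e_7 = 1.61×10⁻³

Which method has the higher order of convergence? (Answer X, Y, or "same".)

same

Method X: p ≈ ln(7.02×10⁻³/9.92×10⁻³)/ln(9.92×10⁻³/1.40×10⁻²) ≈ 1.00.
Method Y: p ≈ ln(1.61×10⁻³/4.12×10⁻³)/ln(4.12×10⁻³/1.05×10⁻²) ≈ 1.00.
Both orders ≈ 1.0 — effectively the same.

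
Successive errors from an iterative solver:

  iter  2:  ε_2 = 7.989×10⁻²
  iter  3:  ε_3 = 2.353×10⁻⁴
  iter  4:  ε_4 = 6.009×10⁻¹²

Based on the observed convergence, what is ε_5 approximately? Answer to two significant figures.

First estimate the order: p ≈ ln(ε_4/ε_3) / ln(ε_3/ε_2) = ln(6.009×10⁻¹²/2.353×10⁻⁴)/ln(2.353×10⁻⁴/7.989×10⁻²) = ln(2.55376e-08)/ln(0.0029453) ≈ 3.0001.
Then ε_5 ≈ ε_4·(ε_4/ε_3)^p = 6.009×10⁻¹²·(2.55376e-08)^3.0001 = 6.009×10⁻¹²·1.66257e-23 ≈ 9.99e-35.

1.0e-34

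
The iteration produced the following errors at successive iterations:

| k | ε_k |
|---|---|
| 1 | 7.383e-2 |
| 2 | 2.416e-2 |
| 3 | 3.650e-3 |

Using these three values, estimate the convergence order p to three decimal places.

p ≈ ln(ε_3/ε_2) / ln(ε_2/ε_1)
  = ln(3.650e-3/2.416e-2) / ln(2.416e-2/7.383e-2)
  = ln(0.151076) / ln(0.327238)
  = -1.889972 / -1.117068 ≈ 1.691904

1.692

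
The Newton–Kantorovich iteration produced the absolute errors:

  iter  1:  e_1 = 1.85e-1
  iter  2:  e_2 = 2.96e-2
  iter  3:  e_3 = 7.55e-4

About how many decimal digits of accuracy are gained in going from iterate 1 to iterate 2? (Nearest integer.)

1

Digits gained ≈ log₁₀(e_1/e_2) = log₁₀(1.85e-1/2.96e-2) = log₁₀(6.25) ≈ 0.796.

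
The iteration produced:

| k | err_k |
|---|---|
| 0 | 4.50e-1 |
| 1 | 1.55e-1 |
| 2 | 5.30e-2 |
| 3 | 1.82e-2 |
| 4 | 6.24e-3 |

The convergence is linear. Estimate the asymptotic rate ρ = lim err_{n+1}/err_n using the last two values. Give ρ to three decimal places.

0.343

ρ ≈ err_4/err_3 = 6.24e-3/1.82e-2 = 0.34286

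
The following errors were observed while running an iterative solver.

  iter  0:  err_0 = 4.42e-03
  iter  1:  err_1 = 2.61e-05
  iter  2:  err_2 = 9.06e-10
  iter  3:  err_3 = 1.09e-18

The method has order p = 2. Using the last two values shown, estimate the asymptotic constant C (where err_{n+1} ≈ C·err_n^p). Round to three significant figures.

C ≈ err_3 / err_2^2
  = 1.09e-18 / (9.06e-10)^2
  = 1.09e-18 / 8.20836e-19 ≈ 1.3279

1.33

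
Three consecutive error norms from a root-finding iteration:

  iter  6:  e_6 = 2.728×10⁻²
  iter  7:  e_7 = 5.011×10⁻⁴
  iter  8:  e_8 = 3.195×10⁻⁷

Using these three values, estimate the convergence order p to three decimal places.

p ≈ ln(e_8/e_7) / ln(e_7/e_6)
  = ln(3.195×10⁻⁷/5.011×10⁻⁴) / ln(5.011×10⁻⁴/2.728×10⁻²)
  = ln(0.000637597) / ln(0.0183688)
  = -7.357804 / -3.997102 ≈ 1.840785

1.841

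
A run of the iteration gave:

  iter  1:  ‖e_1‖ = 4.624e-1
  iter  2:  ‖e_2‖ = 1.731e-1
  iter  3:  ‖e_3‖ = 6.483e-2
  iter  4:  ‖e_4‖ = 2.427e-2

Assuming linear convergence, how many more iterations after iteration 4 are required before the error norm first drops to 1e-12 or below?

25

Rate ρ ≈ ‖e_4‖/‖e_3‖ = 2.427e-2/6.483e-2 = 0.3744.
After j more steps, ‖e_{4+j}‖ ≈ 2.427e-2·ρ^j; need ρ^j ≤ 1e-12/2.427e-2 = 4.12031e-11.
j ≥ ln(4.12031e-11)/ln(0.3744) = -23.9125/-0.98243 = 24.340.
So 25 more iterations are needed.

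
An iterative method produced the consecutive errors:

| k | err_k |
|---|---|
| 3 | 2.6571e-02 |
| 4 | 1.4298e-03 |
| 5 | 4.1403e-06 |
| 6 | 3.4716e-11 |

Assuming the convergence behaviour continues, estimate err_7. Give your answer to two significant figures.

First estimate the order: p ≈ ln(err_6/err_5) / ln(err_5/err_4) = ln(3.4716e-11/4.1403e-06)/ln(4.1403e-06/1.4298e-03) = ln(8.3849e-06)/ln(0.00289572) ≈ 2.0000.
Then err_7 ≈ err_6·(err_6/err_5)^p = 3.4716e-11·(8.3849e-06)^2.0000 = 3.4716e-11·7.03065e-11 ≈ 2.441e-21.

2.4e-21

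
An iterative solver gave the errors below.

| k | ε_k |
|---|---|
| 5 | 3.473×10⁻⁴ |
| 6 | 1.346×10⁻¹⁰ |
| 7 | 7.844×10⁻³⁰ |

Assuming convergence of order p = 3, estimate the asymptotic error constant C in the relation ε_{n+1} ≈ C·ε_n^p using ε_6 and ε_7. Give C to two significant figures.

3.2

C ≈ ε_7 / ε_6^3
  = 7.844×10⁻³⁰ / (1.346×10⁻¹⁰)^3
  = 7.844×10⁻³⁰ / 2.43857e-30 ≈ 3.2166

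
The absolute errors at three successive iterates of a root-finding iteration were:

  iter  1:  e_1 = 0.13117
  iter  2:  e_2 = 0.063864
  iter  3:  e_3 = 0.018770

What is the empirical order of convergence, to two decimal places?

p ≈ ln(e_3/e_2) / ln(e_2/e_1)
  = ln(0.018770/0.063864) / ln(0.063864/0.13117)
  = ln(0.293906) / ln(0.48688)
  = -1.22450 / -0.71974 ≈ 1.70131

1.70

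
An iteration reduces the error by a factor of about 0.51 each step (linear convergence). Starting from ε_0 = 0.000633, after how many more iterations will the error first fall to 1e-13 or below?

34

After k steps, ε_k ≈ 0.000633·0.51^k.
Need 0.51^k ≤ 1e-13/0.000633 = 1.57978e-10.
k ≥ ln(1.57978e-10)/ln(0.51) = -22.5686/-0.67334 = 33.517.
Smallest integer k = 34.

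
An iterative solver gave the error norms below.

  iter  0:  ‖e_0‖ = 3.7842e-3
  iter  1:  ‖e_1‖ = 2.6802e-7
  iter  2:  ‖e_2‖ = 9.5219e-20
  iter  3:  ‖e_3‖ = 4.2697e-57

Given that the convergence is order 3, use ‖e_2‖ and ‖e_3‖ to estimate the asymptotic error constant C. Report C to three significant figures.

C ≈ ‖e_3‖ / ‖e_2‖^3
  = 4.2697e-57 / (9.5219e-20)^3
  = 4.2697e-57 / 8.63318e-58 ≈ 4.9457

4.95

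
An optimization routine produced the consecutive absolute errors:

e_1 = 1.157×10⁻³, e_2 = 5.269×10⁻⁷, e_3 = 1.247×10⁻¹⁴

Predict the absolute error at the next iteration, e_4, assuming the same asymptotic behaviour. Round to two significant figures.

4.9e-32

First estimate the order: p ≈ ln(e_3/e_2) / ln(e_2/e_1) = ln(1.247×10⁻¹⁴/5.269×10⁻⁷)/ln(5.269×10⁻⁷/1.157×10⁻³) = ln(2.36667e-08)/ln(0.000455402) ≈ 2.2821.
Then e_4 ≈ e_3·(e_3/e_2)^p = 1.247×10⁻¹⁴·(2.36667e-08)^2.2821 = 1.247×10⁻¹⁴·3.95385e-18 ≈ 4.93e-32.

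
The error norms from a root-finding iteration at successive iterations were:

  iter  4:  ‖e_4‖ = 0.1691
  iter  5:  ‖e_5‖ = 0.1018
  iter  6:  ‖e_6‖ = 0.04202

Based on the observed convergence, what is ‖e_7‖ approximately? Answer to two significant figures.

First estimate the order: p ≈ ln(‖e_6‖/‖e_5‖) / ln(‖e_5‖/‖e_4‖) = ln(0.04202/0.1018)/ln(0.1018/0.1691) = ln(0.41277)/ln(0.602011) ≈ 1.7436.
Then ‖e_7‖ ≈ ‖e_6‖·(‖e_6‖/‖e_5‖)^p = 0.04202·(0.41277)^1.7436 = 0.04202·0.213771 ≈ 0.008983.

9.0e-3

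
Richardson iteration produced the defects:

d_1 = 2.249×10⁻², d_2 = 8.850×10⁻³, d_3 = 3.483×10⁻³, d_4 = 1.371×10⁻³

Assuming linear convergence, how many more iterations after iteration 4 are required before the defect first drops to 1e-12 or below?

23

Rate ρ ≈ d_4/d_3 = 1.371×10⁻³/3.483×10⁻³ = 0.3936.
After j more steps, d_{4+j} ≈ 1.371×10⁻³·ρ^j; need ρ^j ≤ 1e-12/1.371×10⁻³ = 7.29395e-10.
j ≥ ln(7.29395e-10)/ln(0.3936) = -21.0388/-0.93242 = 22.564.
So 23 more iterations are needed.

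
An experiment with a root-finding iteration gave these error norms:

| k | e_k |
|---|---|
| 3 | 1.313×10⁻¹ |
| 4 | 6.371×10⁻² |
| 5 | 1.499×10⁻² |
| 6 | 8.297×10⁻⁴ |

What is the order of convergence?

Consecutive ratios: e_6/e_5 = 8.297×10⁻⁴/1.499×10⁻² = 0.0553502, e_5/e_4 = 1.499×10⁻²/6.371×10⁻² = 0.235285.
p ≈ ln(0.0553502)/ln(0.235285) = -2.8941/-1.4470 ≈ 2.00.
So the convergence is quadratic (order 2).

2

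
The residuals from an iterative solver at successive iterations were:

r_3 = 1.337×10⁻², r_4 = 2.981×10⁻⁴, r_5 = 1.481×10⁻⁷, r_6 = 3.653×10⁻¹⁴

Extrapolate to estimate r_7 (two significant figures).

First estimate the order: p ≈ ln(r_6/r_5) / ln(r_5/r_4) = ln(3.653×10⁻¹⁴/1.481×10⁻⁷)/ln(1.481×10⁻⁷/2.981×10⁻⁴) = ln(2.46658e-07)/ln(0.000496813) ≈ 2.0001.
Then r_7 ≈ r_6·(r_6/r_5)^p = 3.653×10⁻¹⁴·(2.46658e-07)^2.0001 = 3.653×10⁻¹⁴·6.07477e-14 ≈ 2.219e-27.

2.2e-27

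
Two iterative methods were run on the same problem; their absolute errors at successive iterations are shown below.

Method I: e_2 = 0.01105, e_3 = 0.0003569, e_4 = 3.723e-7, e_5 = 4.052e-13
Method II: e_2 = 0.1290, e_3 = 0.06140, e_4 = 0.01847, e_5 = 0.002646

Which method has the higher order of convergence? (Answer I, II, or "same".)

I

Method I: p ≈ ln(4.052e-13/3.723e-7)/ln(3.723e-7/0.0003569) ≈ 2.00.
Method II: p ≈ ln(0.002646/0.01847)/ln(0.01847/0.06140) ≈ 1.62.
Method I has the higher order (≈2.0 vs ≈1.6).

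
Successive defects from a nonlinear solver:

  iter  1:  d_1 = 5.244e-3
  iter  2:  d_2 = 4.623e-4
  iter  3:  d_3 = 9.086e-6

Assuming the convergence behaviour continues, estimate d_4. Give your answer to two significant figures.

First estimate the order: p ≈ ln(d_3/d_2) / ln(d_2/d_1) = ln(9.086e-6/4.623e-4)/ln(4.623e-4/5.244e-3) = ln(0.0196539)/ln(0.0881579) ≈ 1.6180.
Then d_4 ≈ d_3·(d_3/d_2)^p = 9.086e-6·(0.0196539)^1.6180 = 9.086e-6·0.00173301 ≈ 1.575e-08.

1.6e-8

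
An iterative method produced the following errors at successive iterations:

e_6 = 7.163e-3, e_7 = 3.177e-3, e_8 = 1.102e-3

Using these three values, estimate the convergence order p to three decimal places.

p ≈ ln(e_8/e_7) / ln(e_7/e_6)
  = ln(1.102e-3/3.177e-3) / ln(3.177e-3/7.163e-3)
  = ln(0.346868) / ln(0.443529)
  = -1.058811 / -0.812992 ≈ 1.302363

1.302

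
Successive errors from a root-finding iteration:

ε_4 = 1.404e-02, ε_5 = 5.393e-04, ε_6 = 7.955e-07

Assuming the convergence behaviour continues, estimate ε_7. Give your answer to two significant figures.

First estimate the order: p ≈ ln(ε_6/ε_5) / ln(ε_5/ε_4) = ln(7.955e-07/5.393e-04)/ln(5.393e-04/1.404e-02) = ln(0.00147506)/ln(0.0384117) ≈ 2.0001.
Then ε_7 ≈ ε_6·(ε_6/ε_5)^p = 7.955e-07·(0.00147506)^2.0001 = 7.955e-07·2.17438e-06 ≈ 1.73e-12.

1.7e-12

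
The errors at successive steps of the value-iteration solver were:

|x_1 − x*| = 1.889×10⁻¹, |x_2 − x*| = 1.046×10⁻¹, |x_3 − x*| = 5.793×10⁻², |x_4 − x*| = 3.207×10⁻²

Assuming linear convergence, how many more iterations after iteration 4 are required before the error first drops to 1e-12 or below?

41

Rate ρ ≈ |x_4 − x*|/|x_3 − x*| = 3.207×10⁻²/5.793×10⁻² = 0.5536.
After j more steps, |x_{4+j} − x*| ≈ 3.207×10⁻²·ρ^j; need ρ^j ≤ 1e-12/3.207×10⁻² = 3.11818e-11.
j ≥ ln(3.11818e-11)/ln(0.5536) = -24.1912/-0.59131 = 40.911.
So 41 more iterations are needed.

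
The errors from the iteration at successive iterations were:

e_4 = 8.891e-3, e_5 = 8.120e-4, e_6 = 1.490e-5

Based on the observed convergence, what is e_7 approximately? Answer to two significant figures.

First estimate the order: p ≈ ln(e_6/e_5) / ln(e_5/e_4) = ln(1.490e-5/8.120e-4)/ln(8.120e-4/8.891e-3) = ln(0.0183498)/ln(0.0913283) ≈ 1.6706.
Then e_7 ≈ e_6·(e_6/e_5)^p = 1.490e-5·(0.0183498)^1.6706 = 1.490e-5·0.00125667 ≈ 1.872e-08.

1.9e-8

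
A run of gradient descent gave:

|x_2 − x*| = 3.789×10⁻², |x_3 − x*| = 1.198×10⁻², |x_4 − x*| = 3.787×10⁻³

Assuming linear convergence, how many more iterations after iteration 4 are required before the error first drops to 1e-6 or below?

8

Rate ρ ≈ |x_4 − x*|/|x_3 − x*| = 3.787×10⁻³/1.198×10⁻² = 0.3161.
After j more steps, |x_{4+j} − x*| ≈ 3.787×10⁻³·ρ^j; need ρ^j ≤ 1e-6/3.787×10⁻³ = 0.000264061.
j ≥ ln(0.000264061)/ln(0.3161) = -8.2393/-1.15170 = 7.154.
So 8 more iterations are needed.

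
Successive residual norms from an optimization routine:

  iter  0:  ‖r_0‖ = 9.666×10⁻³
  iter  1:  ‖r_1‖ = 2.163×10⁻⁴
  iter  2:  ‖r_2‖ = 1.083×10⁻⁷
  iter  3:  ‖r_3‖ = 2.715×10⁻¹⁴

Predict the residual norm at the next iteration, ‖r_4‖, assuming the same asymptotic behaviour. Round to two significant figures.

First estimate the order: p ≈ ln(‖r_3‖/‖r_2‖) / ln(‖r_2‖/‖r_1‖) = ln(2.715×10⁻¹⁴/1.083×10⁻⁷)/ln(1.083×10⁻⁷/2.163×10⁻⁴) = ln(2.50693e-07)/ln(0.000500693) ≈ 2.0000.
Then ‖r_4‖ ≈ ‖r_3‖·(‖r_3‖/‖r_2‖)^p = 2.715×10⁻¹⁴·(2.50693e-07)^2.0000 = 2.715×10⁻¹⁴·6.2847e-14 ≈ 1.706e-27.

1.7e-27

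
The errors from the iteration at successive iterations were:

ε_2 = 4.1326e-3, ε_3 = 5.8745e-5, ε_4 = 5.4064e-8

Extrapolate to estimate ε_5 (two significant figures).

First estimate the order: p ≈ ln(ε_4/ε_3) / ln(ε_3/ε_2) = ln(5.4064e-8/5.8745e-5)/ln(5.8745e-5/4.1326e-3) = ln(0.000920317)/ln(0.014215) ≈ 1.6436.
Then ε_5 ≈ ε_4·(ε_4/ε_3)^p = 5.4064e-8·(0.000920317)^1.6436 = 5.4064e-8·1.02312e-05 ≈ 5.531e-13.

5.5e-13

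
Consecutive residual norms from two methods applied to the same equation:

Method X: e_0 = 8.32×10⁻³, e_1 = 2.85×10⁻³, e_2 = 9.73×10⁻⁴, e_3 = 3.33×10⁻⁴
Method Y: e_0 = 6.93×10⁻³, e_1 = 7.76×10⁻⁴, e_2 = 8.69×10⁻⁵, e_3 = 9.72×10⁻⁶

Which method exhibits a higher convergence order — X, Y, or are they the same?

same

Method X: p ≈ ln(3.33×10⁻⁴/9.73×10⁻⁴)/ln(9.73×10⁻⁴/2.85×10⁻³) ≈ 1.00.
Method Y: p ≈ ln(9.72×10⁻⁶/8.69×10⁻⁵)/ln(8.69×10⁻⁵/7.76×10⁻⁴) ≈ 1.00.
Both orders ≈ 1.0 — effectively the same.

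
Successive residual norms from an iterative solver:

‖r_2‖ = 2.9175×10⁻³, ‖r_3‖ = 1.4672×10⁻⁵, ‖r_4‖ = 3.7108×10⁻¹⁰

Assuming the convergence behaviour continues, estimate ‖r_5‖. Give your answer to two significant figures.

First estimate the order: p ≈ ln(‖r_4‖/‖r_3‖) / ln(‖r_3‖/‖r_2‖) = ln(3.7108×10⁻¹⁰/1.4672×10⁻⁵)/ln(1.4672×10⁻⁵/2.9175×10⁻³) = ln(2.52917e-05)/ln(0.00502896) ≈ 2.0000.
Then ‖r_5‖ ≈ ‖r_4‖·(‖r_4‖/‖r_3‖)^p = 3.7108×10⁻¹⁰·(2.52917e-05)^2.0000 = 3.7108×10⁻¹⁰·6.3967e-10 ≈ 2.374e-19.

2.4e-19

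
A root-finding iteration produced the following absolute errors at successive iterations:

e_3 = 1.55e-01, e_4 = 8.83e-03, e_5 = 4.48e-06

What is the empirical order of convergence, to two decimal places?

p ≈ ln(e_5/e_4) / ln(e_4/e_3)
  = ln(4.48e-06/8.83e-03) / ln(8.83e-03/1.55e-01)
  = ln(0.000507361) / ln(0.0569677)
  = -7.58629 / -2.86527 ≈ 2.64767

2.65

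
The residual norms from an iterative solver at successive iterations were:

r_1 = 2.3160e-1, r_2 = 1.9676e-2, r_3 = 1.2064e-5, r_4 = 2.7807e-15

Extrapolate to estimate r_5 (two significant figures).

3.4e-44

First estimate the order: p ≈ ln(r_4/r_3) / ln(r_3/r_2) = ln(2.7807e-15/1.2064e-5)/ln(1.2064e-5/1.9676e-2) = ln(2.30496e-10)/ln(0.000613133) ≈ 3.0000.
Then r_5 ≈ r_4·(r_4/r_3)^p = 2.7807e-15·(2.30496e-10)^3.0000 = 2.7807e-15·1.22459e-29 ≈ 3.405e-44.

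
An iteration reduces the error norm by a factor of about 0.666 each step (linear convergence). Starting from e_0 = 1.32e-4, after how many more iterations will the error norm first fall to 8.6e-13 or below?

After k steps, e_k ≈ 1.32e-4·0.666^k.
Need 0.666^k ≤ 8.6e-13/1.32e-4 = 6.51515e-09.
k ≥ ln(6.51515e-09)/ln(0.666) = -18.8491/-0.40647 = 46.373.
Smallest integer k = 47.

47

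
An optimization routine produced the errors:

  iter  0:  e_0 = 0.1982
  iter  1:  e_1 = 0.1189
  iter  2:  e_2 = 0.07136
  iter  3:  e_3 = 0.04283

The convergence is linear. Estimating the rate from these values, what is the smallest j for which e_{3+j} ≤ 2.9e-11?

Rate ρ ≈ e_3/e_2 = 0.04283/0.07136 = 0.6002.
After j more steps, e_{3+j} ≈ 0.04283·ρ^j; need ρ^j ≤ 2.9e-11/0.04283 = 6.77095e-10.
j ≥ ln(6.77095e-10)/ln(0.6002) = -21.1132/-0.51049 = 41.359.
So 42 more iterations are needed.

42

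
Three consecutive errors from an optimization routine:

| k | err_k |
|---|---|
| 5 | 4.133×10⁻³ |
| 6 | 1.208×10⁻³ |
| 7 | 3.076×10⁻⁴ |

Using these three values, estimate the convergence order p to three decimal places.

1.112

p ≈ ln(err_7/err_6) / ln(err_6/err_5)
  = ln(3.076×10⁻⁴/1.208×10⁻³) / ln(1.208×10⁻³/4.133×10⁻³)
  = ln(0.254636) / ln(0.292282)
  = -1.367920 / -1.230036 ≈ 1.112098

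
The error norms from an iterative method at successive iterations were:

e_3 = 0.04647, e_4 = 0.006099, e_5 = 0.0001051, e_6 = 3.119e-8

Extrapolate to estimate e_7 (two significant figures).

2.7e-15

First estimate the order: p ≈ ln(e_6/e_5) / ln(e_5/e_4) = ln(3.119e-8/0.0001051)/ln(0.0001051/0.006099) = ln(0.000296765)/ln(0.0172323) ≈ 2.0002.
Then e_7 ≈ e_6·(e_6/e_5)^p = 3.119e-8·(0.000296765)^2.0002 = 3.119e-8·8.79265e-08 ≈ 2.742e-15.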